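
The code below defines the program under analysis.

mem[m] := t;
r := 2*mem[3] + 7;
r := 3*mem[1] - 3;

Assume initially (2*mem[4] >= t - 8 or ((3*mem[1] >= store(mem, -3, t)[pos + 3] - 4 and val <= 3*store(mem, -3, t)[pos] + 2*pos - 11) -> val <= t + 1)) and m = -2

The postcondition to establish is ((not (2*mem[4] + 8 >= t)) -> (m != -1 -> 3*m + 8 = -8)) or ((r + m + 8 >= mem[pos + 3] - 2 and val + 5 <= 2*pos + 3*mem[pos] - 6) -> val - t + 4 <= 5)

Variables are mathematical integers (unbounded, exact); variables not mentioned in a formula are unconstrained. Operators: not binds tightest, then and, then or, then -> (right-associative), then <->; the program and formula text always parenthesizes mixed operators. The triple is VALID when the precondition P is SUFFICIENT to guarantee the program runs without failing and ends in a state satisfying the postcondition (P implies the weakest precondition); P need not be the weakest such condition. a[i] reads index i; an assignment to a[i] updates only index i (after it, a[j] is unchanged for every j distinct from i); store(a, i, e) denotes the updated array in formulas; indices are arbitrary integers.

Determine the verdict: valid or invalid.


Working backward. After the program, the postcondition ((not (2*mem[4] + 8 >= t)) -> (m != -1 -> 3*m + 8 = -8)) or ((r + m + 8 >= mem[pos + 3] - 2 and val + 5 <= 2*pos + 3*mem[pos] - 6) -> val - t + 4 <= 5) must hold; in canonical form it is ((not (2*mem[4] >= t - 8)) -> (m != -1 -> 3*m = -16)) or ((m + r >= mem[pos + 3] - 10 and val <= 3*mem[pos] + 2*pos - 11) -> val <= t + 1).
Before r := 3*mem[1] - 3: ((not (2*mem[4] >= t - 8)) -> (m != -1 -> 3*m = -16)) or ((3*mem[1] + m >= mem[pos + 3] - 7 and val <= 3*mem[pos] + 2*pos - 11) -> val <= t + 1)
Before r := 2*mem[3] + 7: ((not (2*mem[4] >= t - 8)) -> (m != -1 -> 3*m = -16)) or ((3*mem[1] + m >= mem[pos + 3] - 7 and val <= 3*mem[pos] + 2*pos - 11) -> val <= t + 1)
Before mem[m] := t: ((not (2*store(mem, m, t)[4] >= t - 8)) -> (m != -1 -> 3*m = -16)) or ((3*store(mem, m, t)[1] + m >= store(mem, m, t)[pos + 3] - 7 and val <= 3*store(mem, m, t)[pos] + 2*pos - 11) -> val <= t + 1)
The weakest precondition is ((not (2*store(mem, m, t)[4] >= t - 8)) -> (m != -1 -> 3*m = -16)) or ((3*store(mem, m, t)[1] + m >= store(mem, m, t)[pos + 3] - 7 and val <= 3*store(mem, m, t)[pos] + 2*pos - 11) -> val <= t + 1).
Check whether (2*mem[4] >= t - 8 or ((3*mem[1] >= store(mem, -3, t)[pos + 3] - 4 and val <= 3*store(mem, -3, t)[pos] + 2*pos - 11) -> val <= t + 1)) and m = -2 implies it.
Countermodel: at the initial state m = -2, mem = {[-3] = 9, [-2] = 2, [0] = -63, [1] = 6215, [4] = -1, elsewhere 2}, pos = -3, t = 8, val = 10, the precondition holds but the weakest precondition fails.
Answer: invalid


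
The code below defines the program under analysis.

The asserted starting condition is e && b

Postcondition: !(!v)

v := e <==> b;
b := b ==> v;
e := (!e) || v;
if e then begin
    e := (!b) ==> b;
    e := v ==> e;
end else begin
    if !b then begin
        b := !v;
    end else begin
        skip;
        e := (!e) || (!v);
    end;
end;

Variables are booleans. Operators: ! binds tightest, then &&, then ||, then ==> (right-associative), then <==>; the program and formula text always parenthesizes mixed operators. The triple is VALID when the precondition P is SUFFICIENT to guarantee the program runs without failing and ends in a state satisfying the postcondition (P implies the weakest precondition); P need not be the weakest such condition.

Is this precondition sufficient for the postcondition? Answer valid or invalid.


Working backward. After the program, the postcondition !(!v) must hold; in canonical form it is v.
Then branch requires v; else branch requires ((!b) ==> v) && (b ==> v).
Before the if: (e ==> v) && ((!e) ==> (((!b) ==> v) && (b ==> v)))
Before e := (!e) || v: (((!e) || v) ==> v) && ((!((!e) || v)) ==> (((!b) ==> v) && (b ==> v)))
Before b := b ==> v: (((!e) || v) ==> v) && ((!((!e) || v)) ==> (((!(b ==> v)) ==> v) && ((b ==> v) ==> v)))
Before v := e <==> b: (((!e) || (e <==> b)) ==> (e <==> b)) && ((!((!e) || (e <==> b))) ==> (((!(b ==> (e <==> b))) ==> (e <==> b)) && ((b ==> (e <==> b)) ==> (e <==> b))))
The weakest precondition is (((!e) || (e <==> b)) ==> (e <==> b)) && ((!((!e) || (e <==> b))) ==> (((!(b ==> (e <==> b))) ==> (e <==> b)) && ((b ==> (e <==> b)) ==> (e <==> b)))).
Check whether e && b implies it.
Every state satisfying the precondition satisfies the weakest precondition: the implication holds.
Answer: valid


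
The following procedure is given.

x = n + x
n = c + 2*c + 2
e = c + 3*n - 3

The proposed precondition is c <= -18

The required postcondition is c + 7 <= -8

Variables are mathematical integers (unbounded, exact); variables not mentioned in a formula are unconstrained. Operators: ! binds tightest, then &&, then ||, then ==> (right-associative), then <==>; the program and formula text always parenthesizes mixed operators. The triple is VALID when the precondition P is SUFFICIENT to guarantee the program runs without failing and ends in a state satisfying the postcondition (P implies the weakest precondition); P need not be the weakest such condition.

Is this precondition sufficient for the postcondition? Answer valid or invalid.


Working backward. After the program, the postcondition c + 7 <= -8 must hold; in canonical form it is c <= -15.
Before e := c + 3*n - 3: c <= -15
Before n := c + 2*c + 2: c <= -15
Before x := n + x: c <= -15
The weakest precondition is c <= -15.
Check whether c <= -18 implies it.
Every state satisfying the precondition satisfies the weakest precondition: the implication holds.
Answer: valid


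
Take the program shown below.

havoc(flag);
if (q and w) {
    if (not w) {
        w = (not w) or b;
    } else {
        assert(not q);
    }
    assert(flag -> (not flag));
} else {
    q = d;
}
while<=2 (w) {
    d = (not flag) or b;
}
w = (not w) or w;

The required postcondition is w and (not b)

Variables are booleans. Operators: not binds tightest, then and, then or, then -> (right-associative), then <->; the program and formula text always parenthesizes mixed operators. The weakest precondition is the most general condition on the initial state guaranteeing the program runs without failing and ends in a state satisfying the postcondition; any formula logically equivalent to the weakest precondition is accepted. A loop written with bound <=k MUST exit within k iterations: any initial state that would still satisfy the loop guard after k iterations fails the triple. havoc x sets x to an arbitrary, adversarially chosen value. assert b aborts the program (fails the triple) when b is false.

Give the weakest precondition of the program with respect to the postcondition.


Working backward. After the program, w and (not b) must hold.
Before w := (not w) or w: not b
Before the loop (bound <=2), unroll the exhaustion recursion (WP_0 = exit-now case; WP_j = one more guarded iteration, up to j = 2):
  WP_0: (not w) and (not b)
  WP_1: (w -> ((not w) and (not b))) and ((not w) -> (not b))
  WP_2: (w -> ((w -> ((not w) and (not b))) and ((not w) -> (not b)))) and ((not w) -> (not b))
So before the loop: (w -> ((w -> ((not w) and (not b))) and ((not w) -> (not b)))) and ((not w) -> (not b))
Then branch requires ((not w) -> ((flag -> (not flag)) and (((not w) or b) -> ((((not w) or b) -> ((not ((not w) or b)) and (not b))) and ((not ((not w) or b)) -> (not b)))) and ((not ((not w) or b)) -> (not b)))) and (w -> ((not q) and (flag -> (not flag)) and (w -> ((w -> ((not w) and (not b))) and ((not w) -> (not b)))) and ((not w) -> (not b)))); else branch requires (w -> ((w -> ((not w) and (not b))) and ((not w) -> (not b)))) and ((not w) -> (not b)).
Before the if: ((q and w) -> (((not w) -> ((flag -> (not flag)) and (((not w) or b) -> ((((not w) or b) -> ((not ((not w) or b)) and (not b))) and ((not ((not w) or b)) -> (not b)))) and ((not ((not w) or b)) -> (not b)))) and (w -> ((not q) and (flag -> (not flag)) and (w -> ((w -> ((not w) and (not b))) and ((not w) -> (not b)))) and ((not w) -> (not b)))))) and ((not (q and w)) -> ((w -> ((w -> ((not w) and (not b))) and ((not w) -> (not b)))) and ((not w) -> (not b))))
Before havoc flag: (not (q and w)) and ((not (q and w)) -> ((w -> ((w -> ((not w) and (not b))) and ((not w) -> (not b)))) and ((not w) -> (not b)))) and ((q and w) -> (((not w) -> ((((not w) or b) -> ((((not w) or b) -> ((not ((not w) or b)) and (not b))) and ((not ((not w) or b)) -> (not b)))) and ((not ((not w) or b)) -> (not b)))) and (w -> ((not q) and (w -> ((w -> ((not w) and (not b))) and ((not w) -> (not b)))) and ((not w) -> (not b))))))
Answer: WP = (not (q and w)) and ((not (q and w)) -> ((w -> ((w -> ((not w) and (not b))) and ((not w) -> (not b)))) and ((not w) -> (not b)))) and ((q and w) -> (((not w) -> ((((not w) or b) -> ((((not w) or b) -> ((not ((not w) or b)) and (not b))) and ((not ((not w) or b)) -> (not b)))) and ((not ((not w) or b)) -> (not b)))) and (w -> ((not q) and (w -> ((w -> ((not w) and (not b))) and ((not w) -> (not b)))) and ((not w) -> (not b))))))


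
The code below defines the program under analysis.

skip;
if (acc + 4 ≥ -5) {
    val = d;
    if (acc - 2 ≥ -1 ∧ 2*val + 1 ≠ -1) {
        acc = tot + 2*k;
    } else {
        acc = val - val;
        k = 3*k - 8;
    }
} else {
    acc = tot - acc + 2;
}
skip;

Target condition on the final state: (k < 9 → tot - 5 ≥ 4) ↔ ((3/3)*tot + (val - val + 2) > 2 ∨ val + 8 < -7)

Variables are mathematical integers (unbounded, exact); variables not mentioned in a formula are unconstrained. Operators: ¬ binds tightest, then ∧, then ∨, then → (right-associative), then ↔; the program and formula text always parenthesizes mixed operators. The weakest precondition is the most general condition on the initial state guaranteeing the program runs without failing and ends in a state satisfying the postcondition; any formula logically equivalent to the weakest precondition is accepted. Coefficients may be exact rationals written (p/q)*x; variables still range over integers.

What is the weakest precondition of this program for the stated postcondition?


Working backward. After the program, the postcondition (k < 9 → tot - 5 ≥ 4) ↔ ((3/3)*tot + (val - val + 2) > 2 ∨ val + 8 < -7) must hold; in canonical form it is (k < 9 → tot ≥ 9) ↔ (tot > 0 ∨ val < -15).
Before skip: (k < 9 → tot ≥ 9) ↔ (tot > 0 ∨ val < -15)
Then branch requires ((acc ≥ 1 ∧ 2*d ≠ -2) → ((k < 9 → tot ≥ 9) ↔ (tot > 0 ∨ d < -15))) ∧ ((¬(acc ≥ 1 ∧ 2*d ≠ -2)) → ((3*k < 17 → tot ≥ 9) ↔ (tot > 0 ∨ d < -15))); else branch requires (k < 9 → tot ≥ 9) ↔ (tot > 0 ∨ val < -15).
Before the if: (acc ≥ -9 → (((acc ≥ 1 ∧ 2*d ≠ -2) → ((k < 9 → tot ≥ 9) ↔ (tot > 0 ∨ d < -15))) ∧ ((¬(acc ≥ 1 ∧ 2*d ≠ -2)) → ((3*k < 17 → tot ≥ 9) ↔ (tot > 0 ∨ d < -15))))) ∧ ((¬(acc ≥ -9)) → ((k < 9 → tot ≥ 9) ↔ (tot > 0 ∨ val < -15)))
Before skip: (acc ≥ -9 → (((acc ≥ 1 ∧ 2*d ≠ -2) → ((k < 9 → tot ≥ 9) ↔ (tot > 0 ∨ d < -15))) ∧ ((¬(acc ≥ 1 ∧ 2*d ≠ -2)) → ((3*k < 17 → tot ≥ 9) ↔ (tot > 0 ∨ d < -15))))) ∧ ((¬(acc ≥ -9)) → ((k < 9 → tot ≥ 9) ↔ (tot > 0 ∨ val < -15)))
Answer: WP = (acc ≥ -9 → (((acc ≥ 1 ∧ 2*d ≠ -2) → ((k < 9 → tot ≥ 9) ↔ (tot > 0 ∨ d < -15))) ∧ ((¬(acc ≥ 1 ∧ 2*d ≠ -2)) → ((3*k < 17 → tot ≥ 9) ↔ (tot > 0 ∨ d < -15))))) ∧ ((¬(acc ≥ -9)) → ((k < 9 → tot ≥ 9) ↔ (tot > 0 ∨ val < -15)))


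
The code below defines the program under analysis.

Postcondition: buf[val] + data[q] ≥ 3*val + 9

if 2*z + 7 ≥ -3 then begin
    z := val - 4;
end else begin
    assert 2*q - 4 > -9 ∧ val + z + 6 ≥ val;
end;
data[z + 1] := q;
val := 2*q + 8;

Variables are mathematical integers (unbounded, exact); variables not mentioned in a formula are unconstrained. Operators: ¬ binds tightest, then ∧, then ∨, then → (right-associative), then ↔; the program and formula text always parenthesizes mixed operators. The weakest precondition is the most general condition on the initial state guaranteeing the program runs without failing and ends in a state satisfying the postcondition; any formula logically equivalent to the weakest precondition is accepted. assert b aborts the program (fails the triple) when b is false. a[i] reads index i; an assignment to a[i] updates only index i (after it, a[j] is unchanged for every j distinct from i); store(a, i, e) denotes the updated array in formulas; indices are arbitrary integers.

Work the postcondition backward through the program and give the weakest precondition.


Working backward. After the program, buf[val] + data[q] ≥ 3*val + 9 must hold.
Before val := 2*q + 8: buf[2*q + 8] + data[q] ≥ 6*q + 33
Before data[z + 1] := q: buf[2*q + 8] + store(data, z + 1, q)[q] ≥ 6*q + 33
Then branch requires buf[2*q + 8] + store(data, val - 3, q)[q] ≥ 6*q + 33; else branch requires 2*q > -5 ∧ z ≥ -6 ∧ buf[2*q + 8] + store(data, z + 1, q)[q] ≥ 6*q + 33.
Before the if: (2*z ≥ -10 → buf[2*q + 8] + store(data, val - 3, q)[q] ≥ 6*q + 33) ∧ ((¬(2*z ≥ -10)) → (2*q > -5 ∧ z ≥ -6 ∧ buf[2*q + 8] + store(data, z + 1, q)[q] ≥ 6*q + 33))
Answer: WP = (2*z ≥ -10 → buf[2*q + 8] + store(data, val - 3, q)[q] ≥ 6*q + 33) ∧ ((¬(2*z ≥ -10)) → (2*q > -5 ∧ z ≥ -6 ∧ buf[2*q + 8] + store(data, z + 1, q)[q] ≥ 6*q + 33))


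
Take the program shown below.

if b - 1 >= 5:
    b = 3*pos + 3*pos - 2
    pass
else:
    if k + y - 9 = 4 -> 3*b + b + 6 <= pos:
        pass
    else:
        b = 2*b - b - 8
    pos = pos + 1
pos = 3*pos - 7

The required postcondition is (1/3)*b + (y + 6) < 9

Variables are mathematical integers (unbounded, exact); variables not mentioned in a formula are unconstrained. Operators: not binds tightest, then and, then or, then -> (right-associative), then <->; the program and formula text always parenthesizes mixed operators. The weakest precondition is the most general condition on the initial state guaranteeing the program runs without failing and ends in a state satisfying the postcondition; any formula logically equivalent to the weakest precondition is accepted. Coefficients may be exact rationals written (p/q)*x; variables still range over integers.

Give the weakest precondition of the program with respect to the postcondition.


Working backward. After the program, the postcondition (1/3)*b + (y + 6) < 9 must hold; in canonical form it is (1/3)*b + y < 3.
Before pos := 3*pos - 7: (1/3)*b + y < 3
Then branch requires 2*pos + y < 11/3; else branch requires ((k + y = 13 -> 4*b <= pos - 6) -> (1/3)*b + y < 3) and ((not (k + y = 13 -> 4*b <= pos - 6)) -> (1/3)*b + y < 17/3).
Before the if: (b >= 6 -> 2*pos + y < 11/3) and ((not (b >= 6)) -> (((k + y = 13 -> 4*b <= pos - 6) -> (1/3)*b + y < 3) and ((not (k + y = 13 -> 4*b <= pos - 6)) -> (1/3)*b + y < 17/3)))
Answer: WP = (b >= 6 -> 2*pos + y < 11/3) and ((not (b >= 6)) -> (((k + y = 13 -> 4*b <= pos - 6) -> (1/3)*b + y < 3) and ((not (k + y = 13 -> 4*b <= pos - 6)) -> (1/3)*b + y < 17/3)))


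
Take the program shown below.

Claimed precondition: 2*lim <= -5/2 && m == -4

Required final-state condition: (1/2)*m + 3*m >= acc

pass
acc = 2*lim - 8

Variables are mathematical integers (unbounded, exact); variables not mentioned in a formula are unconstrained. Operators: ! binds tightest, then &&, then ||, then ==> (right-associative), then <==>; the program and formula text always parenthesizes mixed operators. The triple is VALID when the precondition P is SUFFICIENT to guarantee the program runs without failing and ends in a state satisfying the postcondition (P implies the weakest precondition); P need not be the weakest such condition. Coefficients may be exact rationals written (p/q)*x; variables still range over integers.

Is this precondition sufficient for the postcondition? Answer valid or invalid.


Working backward. After the program, the postcondition (1/2)*m + 3*m >= acc must hold; in canonical form it is (7/2)*m >= acc.
Before acc := 2*lim - 8: (7/2)*m >= 2*lim - 8
Before skip: (7/2)*m >= 2*lim - 8
The weakest precondition is (7/2)*m >= 2*lim - 8.
Check whether 2*lim <= -5/2 && m == -4 implies it.
Countermodel: at the initial state lim = -2, m = -4, the precondition holds but the weakest precondition fails.
Answer: invalid


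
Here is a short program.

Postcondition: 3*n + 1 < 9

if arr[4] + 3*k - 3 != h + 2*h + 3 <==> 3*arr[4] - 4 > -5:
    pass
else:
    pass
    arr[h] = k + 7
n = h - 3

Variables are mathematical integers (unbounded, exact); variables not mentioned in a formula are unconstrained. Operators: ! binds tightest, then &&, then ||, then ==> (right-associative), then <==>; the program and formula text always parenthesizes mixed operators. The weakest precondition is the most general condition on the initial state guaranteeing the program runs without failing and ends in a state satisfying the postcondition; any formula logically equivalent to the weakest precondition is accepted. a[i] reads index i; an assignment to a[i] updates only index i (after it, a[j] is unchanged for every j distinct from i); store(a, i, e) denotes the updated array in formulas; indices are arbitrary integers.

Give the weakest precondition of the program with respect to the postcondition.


Working backward. After the program, the postcondition 3*n + 1 < 9 must hold; in canonical form it is 3*n < 8.
Before n := h - 3: 3*h < 17
Then branch requires 3*h < 17; else branch requires 3*h < 17.
Before the if: ((arr[4] + 3*k != 3*h + 6 <==> 3*arr[4] > -1) ==> 3*h < 17) && ((!(arr[4] + 3*k != 3*h + 6 <==> 3*arr[4] > -1)) ==> 3*h < 17)
Answer: WP = ((arr[4] + 3*k != 3*h + 6 <==> 3*arr[4] > -1) ==> 3*h < 17) && ((!(arr[4] + 3*k != 3*h + 6 <==> 3*arr[4] > -1)) ==> 3*h < 17)


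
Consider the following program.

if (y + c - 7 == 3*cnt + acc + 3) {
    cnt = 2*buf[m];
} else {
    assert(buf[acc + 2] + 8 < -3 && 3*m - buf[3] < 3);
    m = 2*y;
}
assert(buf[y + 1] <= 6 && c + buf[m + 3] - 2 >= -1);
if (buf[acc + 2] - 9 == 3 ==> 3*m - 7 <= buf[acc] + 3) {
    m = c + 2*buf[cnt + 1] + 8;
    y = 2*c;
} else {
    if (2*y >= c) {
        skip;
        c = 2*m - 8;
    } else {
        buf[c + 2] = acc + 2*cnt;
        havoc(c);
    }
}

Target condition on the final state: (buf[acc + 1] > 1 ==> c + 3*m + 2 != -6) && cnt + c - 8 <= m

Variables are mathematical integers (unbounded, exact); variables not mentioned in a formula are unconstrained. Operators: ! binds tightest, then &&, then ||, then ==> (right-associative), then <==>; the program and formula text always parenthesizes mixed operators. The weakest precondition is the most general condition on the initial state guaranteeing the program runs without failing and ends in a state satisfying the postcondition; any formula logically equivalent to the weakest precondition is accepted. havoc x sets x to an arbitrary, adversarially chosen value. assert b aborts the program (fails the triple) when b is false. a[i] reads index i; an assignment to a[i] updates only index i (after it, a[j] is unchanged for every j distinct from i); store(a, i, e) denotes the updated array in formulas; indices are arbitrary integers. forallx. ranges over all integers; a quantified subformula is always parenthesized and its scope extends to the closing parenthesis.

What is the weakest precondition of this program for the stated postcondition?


Working backward. After the program, the postcondition (buf[acc + 1] > 1 ==> c + 3*m + 2 != -6) && cnt + c - 8 <= m must hold; in canonical form it is (buf[acc + 1] > 1 ==> c + 3*m != -8) && c + cnt <= m + 8.
Then branch requires (buf[acc + 1] > 1 ==> 6*buf[cnt + 1] + 4*c != -32) && cnt <= 2*buf[cnt + 1] + 16; else branch requires (2*y >= c ==> ((buf[acc + 1] > 1 ==> 5*m != 0) && cnt + m <= 16)) && ((!(2*y >= c)) ==> (forall c_1. ((store(buf, c + 2, acc + 2*cnt)[acc + 1] > 1 ==> c_1 + 3*m != -8) && c_1 + cnt <= m + 8))).
Before the if: ((buf[acc + 2] == 12 ==> 3*m <= buf[acc] + 10) ==> ((buf[acc + 1] > 1 ==> 6*buf[cnt + 1] + 4*c != -32) && cnt <= 2*buf[cnt + 1] + 16)) && ((!(buf[acc + 2] == 12 ==> 3*m <= buf[acc] + 10)) ==> ((2*y >= c ==> ((buf[acc + 1] > 1 ==> 5*m != 0) && cnt + m <= 16)) && ((!(2*y >= c)) ==> (forall c_1. ((store(buf, c + 2, acc + 2*cnt)[acc + 1] > 1 ==> c_1 + 3*m != -8) && c_1 + cnt <= m + 8)))))
Before assert buf[y + 1] <= 6 && c + buf[m + 3] - 2 >= -1: buf[y + 1] <= 6 && buf[m + 3] + c >= 1 && ((buf[acc + 2] == 12 ==> 3*m <= buf[acc] + 10) ==> ((buf[acc + 1] > 1 ==> 6*buf[cnt + 1] + 4*c != -32) && cnt <= 2*buf[cnt + 1] + 16)) && ((!(buf[acc + 2] == 12 ==> 3*m <= buf[acc] + 10)) ==> ((2*y >= c ==> ((buf[acc + 1] > 1 ==> 5*m != 0) && cnt + m <= 16)) && ((!(2*y >= c)) ==> (forall c_1. ((store(buf, c + 2, acc + 2*cnt)[acc + 1] > 1 ==> c_1 + 3*m != -8) && c_1 + cnt <= m + 8)))))
Then branch requires buf[y + 1] <= 6 && buf[m + 3] + c >= 1 && ((buf[acc + 2] == 12 ==> 3*m <= buf[acc] + 10) ==> ((buf[acc + 1] > 1 ==> 6*buf[2*buf[m] + 1] + 4*c != -32) && 2*buf[m] <= 2*buf[2*buf[m] + 1] + 16)) && ((!(buf[acc + 2] == 12 ==> 3*m <= buf[acc] + 10)) ==> ((2*y >= c ==> ((buf[acc + 1] > 1 ==> 5*m != 0) && 2*buf[m] + m <= 16)) && ((!(2*y >= c)) ==> (forall c_1. ((store(buf, c + 2, 4*buf[m] + acc)[acc + 1] > 1 ==> c_1 + 3*m != -8) && 2*buf[m] + c_1 <= m + 8))))); else branch requires buf[acc + 2] < -11 && 3*m < buf[3] + 3 && buf[y + 1] <= 6 && buf[2*y + 3] + c >= 1 && ((buf[acc + 2] == 12 ==> 6*y <= buf[acc] + 10) ==> ((buf[acc + 1] > 1 ==> 6*buf[cnt + 1] + 4*c != -32) && cnt <= 2*buf[cnt + 1] + 16)) && ((!(buf[acc + 2] == 12 ==> 6*y <= buf[acc] + 10)) ==> ((2*y >= c ==> ((buf[acc + 1] > 1 ==> 10*y != 0) && cnt + 2*y <= 16)) && ((!(2*y >= c)) ==> (forall c_1. ((store(buf, c + 2, acc + 2*cnt)[acc + 1] > 1 ==> c_1 + 6*y != -8) && c_1 + cnt <= 2*y + 8))))).
Before the if: (c + y == acc + 3*cnt + 10 ==> (buf[y + 1] <= 6 && buf[m + 3] + c >= 1 && ((buf[acc + 2] == 12 ==> 3*m <= buf[acc] + 10) ==> ((buf[acc + 1] > 1 ==> 6*buf[2*buf[m] + 1] + 4*c != -32) && 2*buf[m] <= 2*buf[2*buf[m] + 1] + 16)) && ((!(buf[acc + 2] == 12 ==> 3*m <= buf[acc] + 10)) ==> ((2*y >= c ==> ((buf[acc + 1] > 1 ==> 5*m != 0) && 2*buf[m] + m <= 16)) && ((!(2*y >= c)) ==> (forall c_1. ((store(buf, c + 2, 4*buf[m] + acc)[acc + 1] > 1 ==> c_1 + 3*m != -8) && 2*buf[m] + c_1 <= m + 8))))))) && ((!(c + y == acc + 3*cnt + 10)) ==> (buf[acc + 2] < -11 && 3*m < buf[3] + 3 && buf[y + 1] <= 6 && buf[2*y + 3] + c >= 1 && ((buf[acc + 2] == 12 ==> 6*y <= buf[acc] + 10) ==> ((buf[acc + 1] > 1 ==> 6*buf[cnt + 1] + 4*c != -32) && cnt <= 2*buf[cnt + 1] + 16)) && ((!(buf[acc + 2] == 12 ==> 6*y <= buf[acc] + 10)) ==> ((2*y >= c ==> ((buf[acc + 1] > 1 ==> 10*y != 0) && cnt + 2*y <= 16)) && ((!(2*y >= c)) ==> (forall c_1. ((store(buf, c + 2, acc + 2*cnt)[acc + 1] > 1 ==> c_1 + 6*y != -8) && c_1 + cnt <= 2*y + 8)))))))
Answer: WP = (c + y == acc + 3*cnt + 10 ==> (buf[y + 1] <= 6 && buf[m + 3] + c >= 1 && ((buf[acc + 2] == 12 ==> 3*m <= buf[acc] + 10) ==> ((buf[acc + 1] > 1 ==> 6*buf[2*buf[m] + 1] + 4*c != -32) && 2*buf[m] <= 2*buf[2*buf[m] + 1] + 16)) && ((!(buf[acc + 2] == 12 ==> 3*m <= buf[acc] + 10)) ==> ((2*y >= c ==> ((buf[acc + 1] > 1 ==> 5*m != 0) && 2*buf[m] + m <= 16)) && ((!(2*y >= c)) ==> (forall c_1. ((store(buf, c + 2, 4*buf[m] + acc)[acc + 1] > 1 ==> c_1 + 3*m != -8) && 2*buf[m] + c_1 <= m + 8))))))) && ((!(c + y == acc + 3*cnt + 10)) ==> (buf[acc + 2] < -11 && 3*m < buf[3] + 3 && buf[y + 1] <= 6 && buf[2*y + 3] + c >= 1 && ((buf[acc + 2] == 12 ==> 6*y <= buf[acc] + 10) ==> ((buf[acc + 1] > 1 ==> 6*buf[cnt + 1] + 4*c != -32) && cnt <= 2*buf[cnt + 1] + 16)) && ((!(buf[acc + 2] == 12 ==> 6*y <= buf[acc] + 10)) ==> ((2*y >= c ==> ((buf[acc + 1] > 1 ==> 10*y != 0) && cnt + 2*y <= 16)) && ((!(2*y >= c)) ==> (forall c_1. ((store(buf, c + 2, acc + 2*cnt)[acc + 1] > 1 ==> c_1 + 6*y != -8) && c_1 + cnt <= 2*y + 8)))))))


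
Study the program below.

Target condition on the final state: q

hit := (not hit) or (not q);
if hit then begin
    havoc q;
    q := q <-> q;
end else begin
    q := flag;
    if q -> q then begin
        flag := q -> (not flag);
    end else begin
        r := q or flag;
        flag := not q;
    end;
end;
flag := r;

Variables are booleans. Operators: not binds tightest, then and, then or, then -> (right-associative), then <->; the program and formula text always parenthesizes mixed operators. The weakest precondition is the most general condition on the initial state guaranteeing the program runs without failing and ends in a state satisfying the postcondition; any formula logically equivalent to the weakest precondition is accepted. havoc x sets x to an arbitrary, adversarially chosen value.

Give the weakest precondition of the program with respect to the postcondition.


Working backward. After the program, q must hold.
Before flag := r: q
Then branch requires true; else branch requires flag.
Before the if: (not hit) -> flag
Before hit := (not hit) or (not q): (not ((not hit) or (not q))) -> flag
Answer: WP = (not ((not hit) or (not q))) -> flag


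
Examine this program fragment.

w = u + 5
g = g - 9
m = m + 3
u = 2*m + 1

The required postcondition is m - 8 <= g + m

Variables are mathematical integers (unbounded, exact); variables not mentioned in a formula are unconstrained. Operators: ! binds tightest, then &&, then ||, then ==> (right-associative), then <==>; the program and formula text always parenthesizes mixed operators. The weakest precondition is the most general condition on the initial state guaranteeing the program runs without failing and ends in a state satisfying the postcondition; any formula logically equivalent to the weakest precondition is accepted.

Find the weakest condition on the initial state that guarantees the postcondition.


Working backward. After the program, the postcondition m - 8 <= g + m must hold; in canonical form it is g >= -8.
Before u := 2*m + 1: g >= -8
Before m := m + 3: g >= -8
Before g := g - 9: g >= 1
Before w := u + 5: g >= 1
Answer: WP = g >= 1


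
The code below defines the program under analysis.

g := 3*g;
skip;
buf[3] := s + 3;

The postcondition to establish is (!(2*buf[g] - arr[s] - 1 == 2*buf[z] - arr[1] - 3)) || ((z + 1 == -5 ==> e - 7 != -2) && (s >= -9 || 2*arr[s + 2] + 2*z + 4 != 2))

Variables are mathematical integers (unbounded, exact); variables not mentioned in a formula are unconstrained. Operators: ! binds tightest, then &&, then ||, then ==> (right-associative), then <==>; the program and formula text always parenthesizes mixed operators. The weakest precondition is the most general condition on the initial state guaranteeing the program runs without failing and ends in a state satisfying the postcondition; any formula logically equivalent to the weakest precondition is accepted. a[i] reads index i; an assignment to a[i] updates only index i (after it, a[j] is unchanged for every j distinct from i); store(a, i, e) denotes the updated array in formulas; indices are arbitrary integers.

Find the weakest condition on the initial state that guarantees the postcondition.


Working backward. After the program, the postcondition (!(2*buf[g] - arr[s] - 1 == 2*buf[z] - arr[1] - 3)) || ((z + 1 == -5 ==> e - 7 != -2) && (s >= -9 || 2*arr[s + 2] + 2*z + 4 != 2)) must hold; in canonical form it is (!(arr[1] + 2*buf[g] == arr[s] + 2*buf[z] - 2)) || ((z == -6 ==> e != 5) && (s >= -9 || 2*arr[s + 2] + 2*z != -2)).
Before buf[3] := s + 3: (!(arr[1] + 2*store(buf, 3, s + 3)[g] == arr[s] + 2*store(buf, 3, s + 3)[z] - 2)) || ((z == -6 ==> e != 5) && (s >= -9 || 2*arr[s + 2] + 2*z != -2))
Before skip: (!(arr[1] + 2*store(buf, 3, s + 3)[g] == arr[s] + 2*store(buf, 3, s + 3)[z] - 2)) || ((z == -6 ==> e != 5) && (s >= -9 || 2*arr[s + 2] + 2*z != -2))
Before g := 3*g: (!(arr[1] + 2*store(buf, 3, s + 3)[3*g] == arr[s] + 2*store(buf, 3, s + 3)[z] - 2)) || ((z == -6 ==> e != 5) && (s >= -9 || 2*arr[s + 2] + 2*z != -2))
Answer: WP = (!(arr[1] + 2*store(buf, 3, s + 3)[3*g] == arr[s] + 2*store(buf, 3, s + 3)[z] - 2)) || ((z == -6 ==> e != 5) && (s >= -9 || 2*arr[s + 2] + 2*z != -2))


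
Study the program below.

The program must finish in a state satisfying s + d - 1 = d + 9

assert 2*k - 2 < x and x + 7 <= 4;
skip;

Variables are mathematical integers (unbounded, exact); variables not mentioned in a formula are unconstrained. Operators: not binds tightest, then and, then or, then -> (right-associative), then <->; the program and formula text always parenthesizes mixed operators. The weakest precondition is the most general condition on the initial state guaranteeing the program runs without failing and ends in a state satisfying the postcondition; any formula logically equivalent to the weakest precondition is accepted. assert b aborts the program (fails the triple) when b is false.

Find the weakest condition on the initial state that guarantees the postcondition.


Working backward. After the program, the postcondition s + d - 1 = d + 9 must hold; in canonical form it is s = 10.
Before skip: s = 10
Before assert 2*k - 2 < x and x + 7 <= 4: 2*k < x + 2 and x <= -3 and s = 10
Answer: WP = 2*k < x + 2 and x <= -3 and s = 10


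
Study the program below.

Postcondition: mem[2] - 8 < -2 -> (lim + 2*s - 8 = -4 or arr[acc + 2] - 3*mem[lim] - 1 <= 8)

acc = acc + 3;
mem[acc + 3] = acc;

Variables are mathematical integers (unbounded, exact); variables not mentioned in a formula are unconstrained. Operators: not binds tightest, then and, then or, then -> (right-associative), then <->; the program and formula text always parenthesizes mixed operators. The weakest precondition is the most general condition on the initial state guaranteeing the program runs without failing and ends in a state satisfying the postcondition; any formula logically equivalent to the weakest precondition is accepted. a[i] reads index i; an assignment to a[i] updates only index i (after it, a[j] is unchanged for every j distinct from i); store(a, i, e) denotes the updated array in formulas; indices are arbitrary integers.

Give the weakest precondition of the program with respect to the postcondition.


Working backward. After the program, the postcondition mem[2] - 8 < -2 -> (lim + 2*s - 8 = -4 or arr[acc + 2] - 3*mem[lim] - 1 <= 8) must hold; in canonical form it is mem[2] < 6 -> (lim + 2*s = 4 or arr[acc + 2] <= 3*mem[lim] + 9).
Before mem[acc + 3] := acc: store(mem, acc + 3, acc)[2] < 6 -> (lim + 2*s = 4 or arr[acc + 2] <= 3*store(mem, acc + 3, acc)[lim] + 9)
Before acc := acc + 3: store(mem, acc + 6, acc + 3)[2] < 6 -> (lim + 2*s = 4 or arr[acc + 5] <= 3*store(mem, acc + 6, acc + 3)[lim] + 9)
Answer: WP = store(mem, acc + 6, acc + 3)[2] < 6 -> (lim + 2*s = 4 or arr[acc + 5] <= 3*store(mem, acc + 6, acc + 3)[lim] + 9)


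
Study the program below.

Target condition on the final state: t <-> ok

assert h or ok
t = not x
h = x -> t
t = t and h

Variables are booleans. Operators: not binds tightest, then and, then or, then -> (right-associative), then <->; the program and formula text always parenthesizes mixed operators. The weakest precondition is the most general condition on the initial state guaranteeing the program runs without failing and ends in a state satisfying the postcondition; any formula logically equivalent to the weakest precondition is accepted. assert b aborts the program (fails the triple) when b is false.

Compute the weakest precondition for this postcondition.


Working backward. After the program, t <-> ok must hold.
Before t := t and h: (t and h) <-> ok
Before h := x -> t: (t and (x -> t)) <-> ok
Before t := not x: ((not x) and (x -> (not x))) <-> ok
Before assert h or ok: (h or ok) and (((not x) and (x -> (not x))) <-> ok)
Answer: WP = (h or ok) and (((not x) and (x -> (not x))) <-> ok)


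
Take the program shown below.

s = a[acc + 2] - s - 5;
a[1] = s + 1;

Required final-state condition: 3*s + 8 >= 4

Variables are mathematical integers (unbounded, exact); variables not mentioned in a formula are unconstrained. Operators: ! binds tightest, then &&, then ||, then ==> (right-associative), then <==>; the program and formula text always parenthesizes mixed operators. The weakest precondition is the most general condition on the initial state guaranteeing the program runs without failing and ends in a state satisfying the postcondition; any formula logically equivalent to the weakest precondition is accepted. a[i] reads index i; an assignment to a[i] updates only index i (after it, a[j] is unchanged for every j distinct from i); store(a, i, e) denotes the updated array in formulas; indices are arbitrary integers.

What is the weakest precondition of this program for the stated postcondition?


Working backward. After the program, the postcondition 3*s + 8 >= 4 must hold; in canonical form it is 3*s >= -4.
Before a[1] := s + 1: 3*s >= -4
Before s := a[acc + 2] - s - 5: 3*a[acc + 2] >= 3*s + 11
Answer: WP = 3*a[acc + 2] >= 3*s + 11


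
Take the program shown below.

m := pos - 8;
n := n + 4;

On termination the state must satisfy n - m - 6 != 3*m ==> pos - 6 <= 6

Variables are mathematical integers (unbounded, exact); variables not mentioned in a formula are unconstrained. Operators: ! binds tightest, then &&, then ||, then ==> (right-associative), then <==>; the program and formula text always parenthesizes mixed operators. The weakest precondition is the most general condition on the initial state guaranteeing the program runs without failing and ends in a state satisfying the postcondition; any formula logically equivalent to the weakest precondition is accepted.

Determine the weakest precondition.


Working backward. After the program, the postcondition n - m - 6 != 3*m ==> pos - 6 <= 6 must hold; in canonical form it is n != 4*m + 6 ==> pos <= 12.
Before n := n + 4: n != 4*m + 2 ==> pos <= 12
Before m := pos - 8: n != 4*pos - 30 ==> pos <= 12
Answer: WP = n != 4*pos - 30 ==> pos <= 12


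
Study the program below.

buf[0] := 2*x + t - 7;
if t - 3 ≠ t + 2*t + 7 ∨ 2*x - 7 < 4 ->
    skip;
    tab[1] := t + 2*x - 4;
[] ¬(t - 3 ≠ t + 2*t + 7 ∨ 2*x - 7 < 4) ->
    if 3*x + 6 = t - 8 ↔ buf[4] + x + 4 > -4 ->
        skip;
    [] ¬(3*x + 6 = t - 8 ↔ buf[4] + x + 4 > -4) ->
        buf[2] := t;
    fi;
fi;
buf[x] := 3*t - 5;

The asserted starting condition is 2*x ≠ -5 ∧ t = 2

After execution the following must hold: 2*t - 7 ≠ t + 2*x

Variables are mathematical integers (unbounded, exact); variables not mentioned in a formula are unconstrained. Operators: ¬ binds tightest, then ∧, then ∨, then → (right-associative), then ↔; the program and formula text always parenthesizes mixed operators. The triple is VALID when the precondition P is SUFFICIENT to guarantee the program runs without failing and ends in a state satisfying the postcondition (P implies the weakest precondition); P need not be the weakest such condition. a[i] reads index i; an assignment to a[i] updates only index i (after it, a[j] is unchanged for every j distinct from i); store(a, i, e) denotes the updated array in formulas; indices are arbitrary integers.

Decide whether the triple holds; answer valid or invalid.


Working backward. After the program, the postcondition 2*t - 7 ≠ t + 2*x must hold; in canonical form it is t ≠ 2*x + 7.
Before buf[x] := 3*t - 5: t ≠ 2*x + 7
Then branch requires t ≠ 2*x + 7; else branch requires ((3*x = t - 14 ↔ buf[4] + x > -8) → t ≠ 2*x + 7) ∧ ((¬(3*x = t - 14 ↔ buf[4] + x > -8)) → t ≠ 2*x + 7).
Before the if: ((2*t ≠ -10 ∨ 2*x < 11) → t ≠ 2*x + 7) ∧ ((¬(2*t ≠ -10 ∨ 2*x < 11)) → (((3*x = t - 14 ↔ buf[4] + x > -8) → t ≠ 2*x + 7) ∧ ((¬(3*x = t - 14 ↔ buf[4] + x > -8)) → t ≠ 2*x + 7)))
Before buf[0] := 2*x + t - 7: ((2*t ≠ -10 ∨ 2*x < 11) → t ≠ 2*x + 7) ∧ ((¬(2*t ≠ -10 ∨ 2*x < 11)) → (((3*x = t - 14 ↔ buf[4] + x > -8) → t ≠ 2*x + 7) ∧ ((¬(3*x = t - 14 ↔ buf[4] + x > -8)) → t ≠ 2*x + 7)))
The weakest precondition is ((2*t ≠ -10 ∨ 2*x < 11) → t ≠ 2*x + 7) ∧ ((¬(2*t ≠ -10 ∨ 2*x < 11)) → (((3*x = t - 14 ↔ buf[4] + x > -8) → t ≠ 2*x + 7) ∧ ((¬(3*x = t - 14 ↔ buf[4] + x > -8)) → t ≠ 2*x + 7))).
Check whether 2*x ≠ -5 ∧ t = 2 implies it.
Every state satisfying the precondition satisfies the weakest precondition: the implication holds.
Answer: valid


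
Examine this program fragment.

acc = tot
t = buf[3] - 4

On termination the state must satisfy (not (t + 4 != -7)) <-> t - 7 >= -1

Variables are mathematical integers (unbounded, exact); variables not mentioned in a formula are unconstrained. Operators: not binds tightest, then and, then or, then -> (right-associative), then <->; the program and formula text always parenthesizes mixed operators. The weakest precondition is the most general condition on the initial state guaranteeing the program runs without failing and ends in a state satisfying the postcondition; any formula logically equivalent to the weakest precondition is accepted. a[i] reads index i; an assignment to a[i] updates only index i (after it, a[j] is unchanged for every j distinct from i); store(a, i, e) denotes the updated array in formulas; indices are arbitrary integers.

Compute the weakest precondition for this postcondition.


Working backward. After the program, the postcondition (not (t + 4 != -7)) <-> t - 7 >= -1 must hold; in canonical form it is (not (t != -11)) <-> t >= 6.
Before t := buf[3] - 4: (not (buf[3] != -7)) <-> buf[3] >= 10
Before acc := tot: (not (buf[3] != -7)) <-> buf[3] >= 10
Answer: WP = (not (buf[3] != -7)) <-> buf[3] >= 10


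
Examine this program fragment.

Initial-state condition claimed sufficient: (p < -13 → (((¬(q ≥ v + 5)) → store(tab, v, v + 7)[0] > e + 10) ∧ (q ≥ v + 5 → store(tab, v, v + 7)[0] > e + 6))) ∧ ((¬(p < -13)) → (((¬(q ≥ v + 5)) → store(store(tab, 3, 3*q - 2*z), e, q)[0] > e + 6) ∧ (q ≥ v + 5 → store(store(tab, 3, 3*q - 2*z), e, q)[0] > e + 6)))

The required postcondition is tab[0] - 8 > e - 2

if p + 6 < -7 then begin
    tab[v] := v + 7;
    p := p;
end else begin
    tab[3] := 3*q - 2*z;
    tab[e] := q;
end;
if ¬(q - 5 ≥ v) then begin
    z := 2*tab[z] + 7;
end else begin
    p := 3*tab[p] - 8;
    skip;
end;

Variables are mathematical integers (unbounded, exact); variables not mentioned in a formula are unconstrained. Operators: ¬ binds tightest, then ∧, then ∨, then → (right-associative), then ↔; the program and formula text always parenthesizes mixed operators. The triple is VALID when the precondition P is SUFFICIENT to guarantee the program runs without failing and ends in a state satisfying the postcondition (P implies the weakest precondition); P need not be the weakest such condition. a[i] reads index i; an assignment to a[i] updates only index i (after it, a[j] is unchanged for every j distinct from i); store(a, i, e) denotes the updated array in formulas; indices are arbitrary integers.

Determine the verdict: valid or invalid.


Working backward. After the program, the postcondition tab[0] - 8 > e - 2 must hold; in canonical form it is tab[0] > e + 6.
Then branch requires tab[0] > e + 6; else branch requires tab[0] > e + 6.
Before the if: ((¬(q ≥ v + 5)) → tab[0] > e + 6) ∧ (q ≥ v + 5 → tab[0] > e + 6)
Then branch requires ((¬(q ≥ v + 5)) → store(tab, v, v + 7)[0] > e + 6) ∧ (q ≥ v + 5 → store(tab, v, v + 7)[0] > e + 6); else branch requires ((¬(q ≥ v + 5)) → store(store(tab, 3, 3*q - 2*z), e, q)[0] > e + 6) ∧ (q ≥ v + 5 → store(store(tab, 3, 3*q - 2*z), e, q)[0] > e + 6).
Before the if: (p < -13 → (((¬(q ≥ v + 5)) → store(tab, v, v + 7)[0] > e + 6) ∧ (q ≥ v + 5 → store(tab, v, v + 7)[0] > e + 6))) ∧ ((¬(p < -13)) → (((¬(q ≥ v + 5)) → store(store(tab, 3, 3*q - 2*z), e, q)[0] > e + 6) ∧ (q ≥ v + 5 → store(store(tab, 3, 3*q - 2*z), e, q)[0] > e + 6)))
The weakest precondition is (p < -13 → (((¬(q ≥ v + 5)) → store(tab, v, v + 7)[0] > e + 6) ∧ (q ≥ v + 5 → store(tab, v, v + 7)[0] > e + 6))) ∧ ((¬(p < -13)) → (((¬(q ≥ v + 5)) → store(store(tab, 3, 3*q - 2*z), e, q)[0] > e + 6) ∧ (q ≥ v + 5 → store(store(tab, 3, 3*q - 2*z), e, q)[0] > e + 6))).
Check whether (p < -13 → (((¬(q ≥ v + 5)) → store(tab, v, v + 7)[0] > e + 10) ∧ (q ≥ v + 5 → store(tab, v, v + 7)[0] > e + 6))) ∧ ((¬(p < -13)) → (((¬(q ≥ v + 5)) → store(store(tab, 3, 3*q - 2*z), e, q)[0] > e + 6) ∧ (q ≥ v + 5 → store(store(tab, 3, 3*q - 2*z), e, q)[0] > e + 6))) implies it.
Every state satisfying the precondition satisfies the weakest precondition: the implication holds.
Answer: valid
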